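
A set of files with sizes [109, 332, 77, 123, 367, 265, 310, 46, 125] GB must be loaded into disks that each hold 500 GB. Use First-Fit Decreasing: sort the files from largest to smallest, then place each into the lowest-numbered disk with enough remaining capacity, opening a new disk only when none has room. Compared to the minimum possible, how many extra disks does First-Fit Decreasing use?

First-Fit Decreasing: [367,125] [332,123] [310,109,77] [265,46] → 4 disks.
Total size 1754 GB; any packing needs at least ⌈1754/500⌉ = 4 disks.
So 4 is already optimal.

0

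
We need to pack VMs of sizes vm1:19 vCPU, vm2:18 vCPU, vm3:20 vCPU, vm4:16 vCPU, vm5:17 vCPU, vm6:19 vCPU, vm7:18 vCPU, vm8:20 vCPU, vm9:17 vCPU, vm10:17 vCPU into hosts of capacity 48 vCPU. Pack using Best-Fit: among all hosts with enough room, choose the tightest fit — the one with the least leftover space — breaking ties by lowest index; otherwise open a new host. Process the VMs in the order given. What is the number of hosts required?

host 1: place vm1 (19 vCPU), 29 vCPU left
host 1: place vm2 (18 vCPU), 11 vCPU left
host 2: place vm3 (20 vCPU), 28 vCPU left
host 2: place vm4 (16 vCPU), 12 vCPU left
host 3: place vm5 (17 vCPU), 31 vCPU left
host 3: place vm6 (19 vCPU), 12 vCPU left
host 4: place vm7 (18 vCPU), 30 vCPU left
host 4: place vm8 (20 vCPU), 10 vCPU left
host 5: place vm9 (17 vCPU), 31 vCPU left
host 5: place vm10 (17 vCPU), 14 vCPU left
Final hosts: [19,18] [20,16] [17,19] [18,20] [17,17].

5 hosts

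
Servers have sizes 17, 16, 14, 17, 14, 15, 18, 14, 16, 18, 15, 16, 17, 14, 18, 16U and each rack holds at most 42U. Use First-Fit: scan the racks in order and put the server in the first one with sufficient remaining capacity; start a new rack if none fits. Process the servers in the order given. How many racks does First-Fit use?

17U → rack 1 (remaining 25U)
16U → rack 1 (remaining 9U)
14U → rack 2 (remaining 28U)
17U → rack 2 (remaining 11U)
14U → rack 3 (remaining 28U)
15U → rack 3 (remaining 13U)
18U → rack 4 (remaining 24U)
14U → rack 4 (remaining 10U)
16U → rack 5 (remaining 26U)
18U → rack 5 (remaining 8U)
15U → rack 6 (remaining 27U)
16U → rack 6 (remaining 11U)
17U → rack 7 (remaining 25U)
14U → rack 7 (remaining 11U)
18U → rack 8 (remaining 24U)
16U → rack 8 (remaining 8U)
Final racks: [17,16] [14,17] [14,15] [18,14] [16,18] [15,16] [17,14] [18,16].

8 racks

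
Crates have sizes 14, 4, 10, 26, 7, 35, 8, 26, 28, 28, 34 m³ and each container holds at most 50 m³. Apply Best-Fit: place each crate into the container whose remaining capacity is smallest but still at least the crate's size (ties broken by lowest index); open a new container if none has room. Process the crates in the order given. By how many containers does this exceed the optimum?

Best-Fit: [14,4,10,7,8] [26] [35] [26] [28] [28] [34] → 7 containers.
6 crates exceed 25 m³ (half the capacity), and no two of those can share a container, so at least 6 containers are needed.
An optimal packing achieves that bound: [35,14] [34,10,4] [28,8,7] [28] [26] [26] → 6 containers.
Excess: 7 − 6 = 1.

1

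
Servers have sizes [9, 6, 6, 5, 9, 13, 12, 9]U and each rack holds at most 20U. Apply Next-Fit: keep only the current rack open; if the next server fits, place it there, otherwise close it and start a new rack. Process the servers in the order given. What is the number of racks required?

Put 9U in rack 1; 11U remain.
Put 6U in rack 1; 5U remain.
Put 6U in rack 2; 14U remain.
Put 5U in rack 2; 9U remain.
Put 9U in rack 2; 0U remain.
Put 13U in rack 3; 7U remain.
Put 12U in rack 4; 8U remain.
Put 9U in rack 5; 11U remain.

5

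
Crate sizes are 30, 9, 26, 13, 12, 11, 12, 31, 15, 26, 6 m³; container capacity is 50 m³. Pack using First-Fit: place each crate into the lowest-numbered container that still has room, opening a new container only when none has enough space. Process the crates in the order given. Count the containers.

5 containers

Put 30 m³ in container 1; 20 m³ remain.
Put 9 m³ in container 1; 11 m³ remain.
Put 26 m³ in container 2; 24 m³ remain.
Put 13 m³ in container 2; 11 m³ remain.
Put 12 m³ in container 3; 38 m³ remain.
Put 11 m³ in container 1; 0 m³ remain.
Put 12 m³ in container 3; 26 m³ remain.
Put 31 m³ in container 4; 19 m³ remain.
Put 15 m³ in container 3; 11 m³ remain.
Put 26 m³ in container 5; 24 m³ remain.
Put 6 m³ in container 2; 5 m³ remain.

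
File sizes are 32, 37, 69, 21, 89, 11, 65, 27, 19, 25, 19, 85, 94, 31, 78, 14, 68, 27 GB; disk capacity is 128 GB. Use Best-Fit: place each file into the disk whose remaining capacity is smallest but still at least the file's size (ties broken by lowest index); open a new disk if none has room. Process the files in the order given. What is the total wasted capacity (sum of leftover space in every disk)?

disk 1: place 32 GB, 96 GB left
disk 1: place 37 GB, 59 GB left
disk 2: place 69 GB, 59 GB left
disk 1: place 21 GB, 38 GB left
disk 3: place 89 GB, 39 GB left
disk 1: place 11 GB, 27 GB left
disk 4: place 65 GB, 63 GB left
disk 1: place 27 GB, 0 GB left
disk 3: place 19 GB, 20 GB left
disk 2: place 25 GB, 34 GB left
disk 3: place 19 GB, 1 GB left
disk 5: place 85 GB, 43 GB left
disk 6: place 94 GB, 34 GB left
disk 2: place 31 GB, 3 GB left
disk 7: place 78 GB, 50 GB left
disk 6: place 14 GB, 20 GB left
disk 8: place 68 GB, 60 GB left
disk 5: place 27 GB, 16 GB left
8 disks × 128 GB = 1024 GB; used 811 GB; unused 213 GB.

213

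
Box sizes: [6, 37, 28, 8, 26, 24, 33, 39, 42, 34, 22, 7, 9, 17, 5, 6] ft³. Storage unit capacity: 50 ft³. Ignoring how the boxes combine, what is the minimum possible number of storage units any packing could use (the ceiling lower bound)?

7

Total size = 6 + 37 + 28 + 8 + 26 + 24 + 33 + 39 + 42 + 34 + 22 + 7 + 9 + 17 + 5 + 6 = 343 ft³.
⌈343 / 50⌉ = 7.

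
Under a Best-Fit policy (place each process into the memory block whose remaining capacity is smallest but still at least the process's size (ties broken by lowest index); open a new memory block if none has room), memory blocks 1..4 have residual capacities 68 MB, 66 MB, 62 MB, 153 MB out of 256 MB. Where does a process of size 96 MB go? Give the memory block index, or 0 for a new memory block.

4

Memory blocks with room: memory block 4 (153 MB).
Tightest fit is memory block 4 with 153 MB free.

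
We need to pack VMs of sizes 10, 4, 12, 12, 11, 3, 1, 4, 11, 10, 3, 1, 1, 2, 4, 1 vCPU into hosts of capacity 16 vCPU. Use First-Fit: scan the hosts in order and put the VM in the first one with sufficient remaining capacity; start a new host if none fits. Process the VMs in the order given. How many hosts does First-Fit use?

10 vCPU → host 1 (remaining 6 vCPU)
4 vCPU → host 1 (remaining 2 vCPU)
12 vCPU → host 2 (remaining 4 vCPU)
12 vCPU → host 3 (remaining 4 vCPU)
11 vCPU → host 4 (remaining 5 vCPU)
3 vCPU → host 2 (remaining 1 vCPU)
1 vCPU → host 1 (remaining 1 vCPU)
4 vCPU → host 3 (remaining 0 vCPU)
11 vCPU → host 5 (remaining 5 vCPU)
10 vCPU → host 6 (remaining 6 vCPU)
3 vCPU → host 4 (remaining 2 vCPU)
1 vCPU → host 1 (remaining 0 vCPU)
1 vCPU → host 2 (remaining 0 vCPU)
2 vCPU → host 4 (remaining 0 vCPU)
4 vCPU → host 5 (remaining 1 vCPU)
1 vCPU → host 5 (remaining 0 vCPU)

6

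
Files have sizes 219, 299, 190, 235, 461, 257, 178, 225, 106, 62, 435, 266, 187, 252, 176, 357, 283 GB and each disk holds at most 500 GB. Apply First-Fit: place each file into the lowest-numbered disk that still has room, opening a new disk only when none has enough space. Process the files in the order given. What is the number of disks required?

10

disk 1: place 219 GB, 281 GB left
disk 2: place 299 GB, 201 GB left
disk 1: place 190 GB, 91 GB left
disk 3: place 235 GB, 265 GB left
disk 4: place 461 GB, 39 GB left
disk 3: place 257 GB, 8 GB left
disk 2: place 178 GB, 23 GB left
disk 5: place 225 GB, 275 GB left
disk 5: place 106 GB, 169 GB left
disk 1: place 62 GB, 29 GB left
disk 6: place 435 GB, 65 GB left
disk 7: place 266 GB, 234 GB left
disk 7: place 187 GB, 47 GB left
disk 8: place 252 GB, 248 GB left
disk 8: place 176 GB, 72 GB left
disk 9: place 357 GB, 143 GB left
disk 10: place 283 GB, 217 GB left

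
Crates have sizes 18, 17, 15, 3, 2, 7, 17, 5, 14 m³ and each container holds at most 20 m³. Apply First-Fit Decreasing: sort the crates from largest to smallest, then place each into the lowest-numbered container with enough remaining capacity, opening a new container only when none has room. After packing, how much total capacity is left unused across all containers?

22

Sorted descending: 18, 17, 17, 15, 14, 7, 5, 3, 2.
Put 18 m³ in container 1; 2 m³ remain.
Put 17 m³ in container 2; 3 m³ remain.
Put 17 m³ in container 3; 3 m³ remain.
Put 15 m³ in container 4; 5 m³ remain.
Put 14 m³ in container 5; 6 m³ remain.
Put 7 m³ in container 6; 13 m³ remain.
Put 5 m³ in container 4; 0 m³ remain.
Put 3 m³ in container 2; 0 m³ remain.
Put 2 m³ in container 1; 0 m³ remain.
6 containers × 20 m³ = 120 m³; used 98 m³; unused 22 m³.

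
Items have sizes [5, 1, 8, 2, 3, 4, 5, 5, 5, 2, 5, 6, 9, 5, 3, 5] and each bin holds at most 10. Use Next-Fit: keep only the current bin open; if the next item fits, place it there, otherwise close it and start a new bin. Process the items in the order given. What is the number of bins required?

Put 5 in bin 1; 5 remain.
Put 1 in bin 1; 4 remain.
Put 8 in bin 2; 2 remain.
Put 2 in bin 2; 0 remain.
Put 3 in bin 3; 7 remain.
Put 4 in bin 3; 3 remain.
Put 5 in bin 4; 5 remain.
Put 5 in bin 4; 0 remain.
Put 5 in bin 5; 5 remain.
Put 2 in bin 5; 3 remain.
Put 5 in bin 6; 5 remain.
Put 6 in bin 7; 4 remain.
Put 9 in bin 8; 1 remain.
Put 5 in bin 9; 5 remain.
Put 3 in bin 9; 2 remain.
Put 5 in bin 10; 5 remain.

10 bins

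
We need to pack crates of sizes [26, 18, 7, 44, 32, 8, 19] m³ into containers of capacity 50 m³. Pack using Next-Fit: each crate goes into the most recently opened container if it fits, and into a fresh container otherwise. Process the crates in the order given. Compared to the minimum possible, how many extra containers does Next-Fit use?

Next-Fit: [26,18] [7] [44] [32,8] [19] → 5 containers.
Total size 154 m³; any packing needs at least ⌈154/50⌉ = 4 containers.
An optimal packing achieves that bound: [44] [32,18] [26,19] [8,7] → 4 containers.
Excess: 5 − 4 = 1.

1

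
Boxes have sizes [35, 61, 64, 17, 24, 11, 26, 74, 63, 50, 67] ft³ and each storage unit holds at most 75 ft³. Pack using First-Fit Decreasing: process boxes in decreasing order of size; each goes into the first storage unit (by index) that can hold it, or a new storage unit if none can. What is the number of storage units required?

8 storage units

Sorted descending: 74, 67, 64, 63, 61, 50, 35, 26, 24, 17, 11.
storage unit 1: place 74 ft³, 1 ft³ left
storage unit 2: place 67 ft³, 8 ft³ left
storage unit 3: place 64 ft³, 11 ft³ left
storage unit 4: place 63 ft³, 12 ft³ left
storage unit 5: place 61 ft³, 14 ft³ left
storage unit 6: place 50 ft³, 25 ft³ left
storage unit 7: place 35 ft³, 40 ft³ left
storage unit 7: place 26 ft³, 14 ft³ left
storage unit 6: place 24 ft³, 1 ft³ left
storage unit 8: place 17 ft³, 58 ft³ left
storage unit 3: place 11 ft³, 0 ft³ left
Final storage units: [74] [67] [64,11] [63] [61] [50,24] [35,26] [17].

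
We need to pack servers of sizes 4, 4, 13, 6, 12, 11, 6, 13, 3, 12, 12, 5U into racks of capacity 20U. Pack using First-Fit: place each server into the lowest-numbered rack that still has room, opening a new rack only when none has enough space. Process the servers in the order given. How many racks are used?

Put 4U in rack 1; 16U remain.
Put 4U in rack 1; 12U remain.
Put 13U in rack 2; 7U remain.
Put 6U in rack 1; 6U remain.
Put 12U in rack 3; 8U remain.
Put 11U in rack 4; 9U remain.
Put 6U in rack 1; 0U remain.
Put 13U in rack 5; 7U remain.
Put 3U in rack 2; 4U remain.
Put 12U in rack 6; 8U remain.
Put 12U in rack 7; 8U remain.
Put 5U in rack 3; 3U remain.
Final racks: [4,4,6,6] [13,3] [12,5] [11] [13] [12] [12].

7 racks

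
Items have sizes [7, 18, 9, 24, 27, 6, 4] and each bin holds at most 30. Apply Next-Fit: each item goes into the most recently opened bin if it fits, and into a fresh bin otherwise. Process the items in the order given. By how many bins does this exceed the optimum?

1

Next-Fit: [7,18] [9] [24] [27] [6,4] → 5 bins.
Total size 95; any packing needs at least ⌈95/30⌉ = 4 bins.
An optimal packing achieves that bound: [27] [24,6] [18,9] [7,4] → 4 bins.
Excess: 5 − 4 = 1.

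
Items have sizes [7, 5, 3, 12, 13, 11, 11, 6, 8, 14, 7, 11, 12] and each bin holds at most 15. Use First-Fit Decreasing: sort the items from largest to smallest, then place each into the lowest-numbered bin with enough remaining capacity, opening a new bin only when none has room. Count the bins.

10

Sorted descending: 14, 13, 12, 12, 11, 11, 11, 8, 7, 7, 6, 5, 3.
Put 14 in bin 1; 1 remain.
Put 13 in bin 2; 2 remain.
Put 12 in bin 3; 3 remain.
Put 12 in bin 4; 3 remain.
Put 11 in bin 5; 4 remain.
Put 11 in bin 6; 4 remain.
Put 11 in bin 7; 4 remain.
Put 8 in bin 8; 7 remain.
Put 7 in bin 8; 0 remain.
Put 7 in bin 9; 8 remain.
Put 6 in bin 9; 2 remain.
Put 5 in bin 10; 10 remain.
Put 3 in bin 3; 0 remain.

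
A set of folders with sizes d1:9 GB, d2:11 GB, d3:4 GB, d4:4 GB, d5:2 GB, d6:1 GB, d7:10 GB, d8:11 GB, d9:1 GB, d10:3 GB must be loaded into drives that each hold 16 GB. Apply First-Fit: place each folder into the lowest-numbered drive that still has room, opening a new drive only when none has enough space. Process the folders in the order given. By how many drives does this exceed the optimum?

First-Fit: [9,4,2,1] [11,4,1] [10,3] [11] → 4 drives.
Total size 56 GB; any packing needs at least ⌈56/16⌉ = 4 drives.
So 4 is already optimal.

0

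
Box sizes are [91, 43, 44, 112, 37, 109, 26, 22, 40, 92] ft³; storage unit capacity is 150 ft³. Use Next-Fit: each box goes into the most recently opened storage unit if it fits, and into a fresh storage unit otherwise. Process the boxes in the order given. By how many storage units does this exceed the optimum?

1

Next-Fit: [91,43] [44] [112,37] [109,26] [22,40] [92] → 6 storage units.
Total size 616 ft³; any packing needs at least ⌈616/150⌉ = 5 storage units.
An optimal packing achieves that bound: [112,37] [109,40] [92,44] [91,43] [26,22] → 5 storage units.
Excess: 6 − 5 = 1.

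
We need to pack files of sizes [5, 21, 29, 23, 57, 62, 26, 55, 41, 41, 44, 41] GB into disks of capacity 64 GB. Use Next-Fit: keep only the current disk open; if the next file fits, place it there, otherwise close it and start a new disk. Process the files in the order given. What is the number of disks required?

10 disks

Put 5 GB in disk 1; 59 GB remain.
Put 21 GB in disk 1; 38 GB remain.
Put 29 GB in disk 1; 9 GB remain.
Put 23 GB in disk 2; 41 GB remain.
Put 57 GB in disk 3; 7 GB remain.
Put 62 GB in disk 4; 2 GB remain.
Put 26 GB in disk 5; 38 GB remain.
Put 55 GB in disk 6; 9 GB remain.
Put 41 GB in disk 7; 23 GB remain.
Put 41 GB in disk 8; 23 GB remain.
Put 44 GB in disk 9; 20 GB remain.
Put 41 GB in disk 10; 23 GB remain.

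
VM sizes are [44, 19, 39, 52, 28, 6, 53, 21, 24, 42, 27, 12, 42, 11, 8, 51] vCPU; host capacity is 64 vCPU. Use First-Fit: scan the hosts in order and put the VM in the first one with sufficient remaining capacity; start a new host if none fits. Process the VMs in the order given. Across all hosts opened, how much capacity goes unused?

97

44 vCPU → host 1 (remaining 20 vCPU)
19 vCPU → host 1 (remaining 1 vCPU)
39 vCPU → host 2 (remaining 25 vCPU)
52 vCPU → host 3 (remaining 12 vCPU)
28 vCPU → host 4 (remaining 36 vCPU)
6 vCPU → host 2 (remaining 19 vCPU)
53 vCPU → host 5 (remaining 11 vCPU)
21 vCPU → host 4 (remaining 15 vCPU)
24 vCPU → host 6 (remaining 40 vCPU)
42 vCPU → host 7 (remaining 22 vCPU)
27 vCPU → host 6 (remaining 13 vCPU)
12 vCPU → host 2 (remaining 7 vCPU)
42 vCPU → host 8 (remaining 22 vCPU)
11 vCPU → host 3 (remaining 1 vCPU)
8 vCPU → host 4 (remaining 7 vCPU)
51 vCPU → host 9 (remaining 13 vCPU)
9 hosts × 64 vCPU = 576 vCPU; used 479 vCPU; unused 97 vCPU.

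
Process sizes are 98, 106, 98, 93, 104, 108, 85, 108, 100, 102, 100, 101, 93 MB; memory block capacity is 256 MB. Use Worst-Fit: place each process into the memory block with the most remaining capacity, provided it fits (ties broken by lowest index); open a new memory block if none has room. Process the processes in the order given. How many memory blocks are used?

Put 98 MB in memory block 1; 158 MB remain.
Put 106 MB in memory block 1; 52 MB remain.
Put 98 MB in memory block 2; 158 MB remain.
Put 93 MB in memory block 2; 65 MB remain.
Put 104 MB in memory block 3; 152 MB remain.
Put 108 MB in memory block 3; 44 MB remain.
Put 85 MB in memory block 4; 171 MB remain.
Put 108 MB in memory block 4; 63 MB remain.
Put 100 MB in memory block 5; 156 MB remain.
Put 102 MB in memory block 5; 54 MB remain.
Put 100 MB in memory block 6; 156 MB remain.
Put 101 MB in memory block 6; 55 MB remain.
Put 93 MB in memory block 7; 163 MB remain.

7 memory blocks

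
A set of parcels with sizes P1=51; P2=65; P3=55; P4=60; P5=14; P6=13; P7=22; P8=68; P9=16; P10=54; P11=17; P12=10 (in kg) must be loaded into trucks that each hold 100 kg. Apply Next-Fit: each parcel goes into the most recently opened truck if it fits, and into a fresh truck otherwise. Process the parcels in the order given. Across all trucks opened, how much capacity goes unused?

155

truck 1: place P1 (51 kg), 49 kg left
truck 2: place P2 (65 kg), 35 kg left
truck 3: place P3 (55 kg), 45 kg left
truck 4: place P4 (60 kg), 40 kg left
truck 4: place P5 (14 kg), 26 kg left
truck 4: place P6 (13 kg), 13 kg left
truck 5: place P7 (22 kg), 78 kg left
truck 5: place P8 (68 kg), 10 kg left
truck 6: place P9 (16 kg), 84 kg left
truck 6: place P10 (54 kg), 30 kg left
truck 6: place P11 (17 kg), 13 kg left
truck 6: place P12 (10 kg), 3 kg left
6 trucks × 100 kg = 600 kg; used 445 kg; unused 155 kg.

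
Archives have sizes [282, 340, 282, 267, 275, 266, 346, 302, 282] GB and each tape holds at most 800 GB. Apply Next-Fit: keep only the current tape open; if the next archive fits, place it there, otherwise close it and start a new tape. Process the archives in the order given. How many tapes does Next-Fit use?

5

282 GB → tape 1 (remaining 518 GB)
340 GB → tape 1 (remaining 178 GB)
282 GB → tape 2 (remaining 518 GB)
267 GB → tape 2 (remaining 251 GB)
275 GB → tape 3 (remaining 525 GB)
266 GB → tape 3 (remaining 259 GB)
346 GB → tape 4 (remaining 454 GB)
302 GB → tape 4 (remaining 152 GB)
282 GB → tape 5 (remaining 518 GB)
Final tapes: [282,340] [282,267] [275,266] [346,302] [282].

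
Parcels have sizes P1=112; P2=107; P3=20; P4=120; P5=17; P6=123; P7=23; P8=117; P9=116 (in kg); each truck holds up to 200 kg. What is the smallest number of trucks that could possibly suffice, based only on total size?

Total size = 112 + 107 + 20 + 120 + 17 + 123 + 23 + 117 + 116 = 755 kg.
⌈755 / 200⌉ = 4.

4 trucks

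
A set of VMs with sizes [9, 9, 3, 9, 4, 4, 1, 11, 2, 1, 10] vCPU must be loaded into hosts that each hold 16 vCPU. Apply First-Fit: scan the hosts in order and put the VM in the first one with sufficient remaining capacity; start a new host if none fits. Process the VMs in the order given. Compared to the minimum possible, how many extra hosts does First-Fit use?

First-Fit: [9,3,4] [9,4,1,2] [9,1] [11] [10] → 5 hosts.
5 VMs exceed 8 vCPU (half the capacity), and no two of those can share a host, so at least 5 hosts are needed.
So 5 is already optimal.

0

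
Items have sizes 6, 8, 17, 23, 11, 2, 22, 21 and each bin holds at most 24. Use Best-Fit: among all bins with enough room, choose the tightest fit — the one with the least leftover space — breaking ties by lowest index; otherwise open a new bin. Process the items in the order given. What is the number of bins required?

bin 1: place 6, 18 left
bin 1: place 8, 10 left
bin 2: place 17, 7 left
bin 3: place 23, 1 left
bin 4: place 11, 13 left
bin 2: place 2, 5 left
bin 5: place 22, 2 left
bin 6: place 21, 3 left

6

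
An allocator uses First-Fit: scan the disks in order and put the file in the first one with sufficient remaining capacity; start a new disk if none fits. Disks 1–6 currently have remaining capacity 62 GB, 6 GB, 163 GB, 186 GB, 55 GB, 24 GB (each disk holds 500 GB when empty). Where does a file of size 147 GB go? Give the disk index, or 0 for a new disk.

3

Disks with room: disk 3 (163 GB), disk 4 (186 GB).
The first with room is disk 3.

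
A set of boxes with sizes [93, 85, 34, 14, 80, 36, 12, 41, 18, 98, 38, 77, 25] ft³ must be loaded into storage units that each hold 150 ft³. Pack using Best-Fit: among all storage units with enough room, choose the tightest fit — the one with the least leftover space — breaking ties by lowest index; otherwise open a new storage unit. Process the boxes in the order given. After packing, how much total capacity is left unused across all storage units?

93 ft³ → storage unit 1 (remaining 57 ft³)
85 ft³ → storage unit 2 (remaining 65 ft³)
34 ft³ → storage unit 1 (remaining 23 ft³)
14 ft³ → storage unit 1 (remaining 9 ft³)
80 ft³ → storage unit 3 (remaining 70 ft³)
36 ft³ → storage unit 2 (remaining 29 ft³)
12 ft³ → storage unit 2 (remaining 17 ft³)
41 ft³ → storage unit 3 (remaining 29 ft³)
18 ft³ → storage unit 3 (remaining 11 ft³)
98 ft³ → storage unit 4 (remaining 52 ft³)
38 ft³ → storage unit 4 (remaining 14 ft³)
77 ft³ → storage unit 5 (remaining 73 ft³)
25 ft³ → storage unit 5 (remaining 48 ft³)
5 storage units × 150 ft³ = 750 ft³; used 651 ft³; unused 99 ft³.

99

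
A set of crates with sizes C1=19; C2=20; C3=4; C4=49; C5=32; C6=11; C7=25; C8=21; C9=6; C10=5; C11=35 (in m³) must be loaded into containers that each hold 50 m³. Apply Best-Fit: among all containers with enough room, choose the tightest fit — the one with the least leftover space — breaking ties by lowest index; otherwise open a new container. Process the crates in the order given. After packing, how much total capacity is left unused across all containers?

container 1: place C1 (19 m³), 31 m³ left
container 1: place C2 (20 m³), 11 m³ left
container 1: place C3 (4 m³), 7 m³ left
container 2: place C4 (49 m³), 1 m³ left
container 3: place C5 (32 m³), 18 m³ left
container 3: place C6 (11 m³), 7 m³ left
container 4: place C7 (25 m³), 25 m³ left
container 4: place C8 (21 m³), 4 m³ left
container 1: place C9 (6 m³), 1 m³ left
container 3: place C10 (5 m³), 2 m³ left
container 5: place C11 (35 m³), 15 m³ left
5 containers × 50 m³ = 250 m³; used 227 m³; unused 23 m³.

23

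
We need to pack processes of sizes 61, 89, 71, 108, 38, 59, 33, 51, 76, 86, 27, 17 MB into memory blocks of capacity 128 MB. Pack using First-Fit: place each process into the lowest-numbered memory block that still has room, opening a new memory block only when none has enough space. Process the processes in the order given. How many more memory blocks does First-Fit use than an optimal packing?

First-Fit: [61,38,27] [89,33] [71,51] [108,17] [59] [76] [86] → 7 memory blocks.
Total size 716 MB; any packing needs at least ⌈716/128⌉ = 6 memory blocks.
An optimal packing achieves that bound: [108,17] [89,38] [86,33] [76,51] [71,27] [61,59] → 6 memory blocks.
Excess: 7 − 6 = 1.

1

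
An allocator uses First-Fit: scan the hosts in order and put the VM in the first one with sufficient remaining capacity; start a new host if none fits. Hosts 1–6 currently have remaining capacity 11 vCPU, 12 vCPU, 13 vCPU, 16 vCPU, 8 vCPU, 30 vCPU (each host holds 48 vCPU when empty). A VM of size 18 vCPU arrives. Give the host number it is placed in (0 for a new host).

6

Hosts with room: host 6 (30 vCPU).
The first with room is host 6.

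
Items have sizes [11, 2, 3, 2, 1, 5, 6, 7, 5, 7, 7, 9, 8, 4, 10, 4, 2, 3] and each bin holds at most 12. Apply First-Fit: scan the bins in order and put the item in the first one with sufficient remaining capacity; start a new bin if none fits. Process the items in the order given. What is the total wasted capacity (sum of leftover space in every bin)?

12

bin 1: place 11, 1 left
bin 2: place 2, 10 left
bin 2: place 3, 7 left
bin 2: place 2, 5 left
bin 1: place 1, 0 left
bin 2: place 5, 0 left
bin 3: place 6, 6 left
bin 4: place 7, 5 left
bin 3: place 5, 1 left
bin 5: place 7, 5 left
bin 6: place 7, 5 left
bin 7: place 9, 3 left
bin 8: place 8, 4 left
bin 4: place 4, 1 left
bin 9: place 10, 2 left
bin 5: place 4, 1 left
bin 6: place 2, 3 left
bin 6: place 3, 0 left
9 bins × 12 = 108; used 96; unused 12.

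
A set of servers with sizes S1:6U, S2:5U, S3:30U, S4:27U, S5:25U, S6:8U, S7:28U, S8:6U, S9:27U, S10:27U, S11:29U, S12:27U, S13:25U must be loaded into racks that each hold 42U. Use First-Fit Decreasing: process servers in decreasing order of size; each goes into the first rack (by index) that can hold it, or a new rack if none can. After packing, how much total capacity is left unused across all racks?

108

Sorted descending: 30, 29, 28, 27, 27, 27, 27, 25, 25, 8, 6, 6, 5.
30U → rack 1 (remaining 12U)
29U → rack 2 (remaining 13U)
28U → rack 3 (remaining 14U)
27U → rack 4 (remaining 15U)
27U → rack 5 (remaining 15U)
27U → rack 6 (remaining 15U)
27U → rack 7 (remaining 15U)
25U → rack 8 (remaining 17U)
25U → rack 9 (remaining 17U)
8U → rack 1 (remaining 4U)
6U → rack 2 (remaining 7U)
6U → rack 2 (remaining 1U)
5U → rack 3 (remaining 9U)
9 racks × 42U = 378U; used 270U; unused 108U.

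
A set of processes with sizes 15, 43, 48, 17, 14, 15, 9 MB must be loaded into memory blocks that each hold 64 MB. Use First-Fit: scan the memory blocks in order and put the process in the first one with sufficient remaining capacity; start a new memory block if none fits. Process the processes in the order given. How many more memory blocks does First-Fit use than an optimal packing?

First-Fit: [15,43] [48,14] [17,15,9] → 3 memory blocks.
Total size 161 MB; any packing needs at least ⌈161/64⌉ = 3 memory blocks.
So 3 is already optimal.

0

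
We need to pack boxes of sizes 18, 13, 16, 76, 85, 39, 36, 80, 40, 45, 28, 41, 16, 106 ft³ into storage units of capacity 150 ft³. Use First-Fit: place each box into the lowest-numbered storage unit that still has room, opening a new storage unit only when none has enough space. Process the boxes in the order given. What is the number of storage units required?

5 storage units

Put 18 ft³ in storage unit 1; 132 ft³ remain.
Put 13 ft³ in storage unit 1; 119 ft³ remain.
Put 16 ft³ in storage unit 1; 103 ft³ remain.
Put 76 ft³ in storage unit 1; 27 ft³ remain.
Put 85 ft³ in storage unit 2; 65 ft³ remain.
Put 39 ft³ in storage unit 2; 26 ft³ remain.
Put 36 ft³ in storage unit 3; 114 ft³ remain.
Put 80 ft³ in storage unit 3; 34 ft³ remain.
Put 40 ft³ in storage unit 4; 110 ft³ remain.
Put 45 ft³ in storage unit 4; 65 ft³ remain.
Put 28 ft³ in storage unit 3; 6 ft³ remain.
Put 41 ft³ in storage unit 4; 24 ft³ remain.
Put 16 ft³ in storage unit 1; 11 ft³ remain.
Put 106 ft³ in storage unit 5; 44 ft³ remain.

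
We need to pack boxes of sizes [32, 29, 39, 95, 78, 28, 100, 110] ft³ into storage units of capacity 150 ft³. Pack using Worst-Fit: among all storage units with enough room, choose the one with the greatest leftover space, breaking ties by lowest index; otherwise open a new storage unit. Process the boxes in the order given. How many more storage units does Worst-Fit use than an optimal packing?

Worst-Fit: [32,29,39] [95] [78,28] [100] [110] → 5 storage units.
Total size 511 ft³; any packing needs at least ⌈511/150⌉ = 4 storage units.
An optimal packing achieves that bound: [110,39] [100,32] [95,29] [78,28] → 4 storage units.
Excess: 5 − 4 = 1.

1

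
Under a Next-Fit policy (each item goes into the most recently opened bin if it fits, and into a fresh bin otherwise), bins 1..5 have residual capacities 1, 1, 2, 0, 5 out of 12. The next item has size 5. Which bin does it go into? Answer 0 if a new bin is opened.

Next-Fit only looks at bin 5, which has 5 free.
5 fits there.

5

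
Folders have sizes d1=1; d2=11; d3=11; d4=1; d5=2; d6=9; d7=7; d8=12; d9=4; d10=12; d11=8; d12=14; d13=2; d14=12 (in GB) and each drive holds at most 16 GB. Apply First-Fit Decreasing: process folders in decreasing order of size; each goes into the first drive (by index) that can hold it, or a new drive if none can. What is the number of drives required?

8 drives

Sorted descending: 14, 12, 12, 12, 11, 11, 9, 8, 7, 4, 2, 2, 1, 1.
drive 1: place 14 GB, 2 GB left
drive 2: place 12 GB, 4 GB left
drive 3: place 12 GB, 4 GB left
drive 4: place 12 GB, 4 GB left
drive 5: place 11 GB, 5 GB left
drive 6: place 11 GB, 5 GB left
drive 7: place 9 GB, 7 GB left
drive 8: place 8 GB, 8 GB left
drive 7: place 7 GB, 0 GB left
drive 2: place 4 GB, 0 GB left
drive 1: place 2 GB, 0 GB left
drive 3: place 2 GB, 2 GB left
drive 3: place 1 GB, 1 GB left
drive 3: place 1 GB, 0 GB left
Final drives: [14,2] [12,4] [12,2,1,1] [12] [11] [11] [9,7] [8].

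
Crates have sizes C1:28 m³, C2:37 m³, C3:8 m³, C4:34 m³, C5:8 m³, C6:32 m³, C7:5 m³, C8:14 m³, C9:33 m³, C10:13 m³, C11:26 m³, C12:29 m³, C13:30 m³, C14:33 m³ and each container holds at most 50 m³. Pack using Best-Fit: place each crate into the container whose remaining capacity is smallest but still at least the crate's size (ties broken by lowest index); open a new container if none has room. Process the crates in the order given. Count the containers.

9

C1 (28 m³) → container 1 (remaining 22 m³)
C2 (37 m³) → container 2 (remaining 13 m³)
C3 (8 m³) → container 2 (remaining 5 m³)
C4 (34 m³) → container 3 (remaining 16 m³)
C5 (8 m³) → container 3 (remaining 8 m³)
C6 (32 m³) → container 4 (remaining 18 m³)
C7 (5 m³) → container 2 (remaining 0 m³)
C8 (14 m³) → container 4 (remaining 4 m³)
C9 (33 m³) → container 5 (remaining 17 m³)
C10 (13 m³) → container 5 (remaining 4 m³)
C11 (26 m³) → container 6 (remaining 24 m³)
C12 (29 m³) → container 7 (remaining 21 m³)
C13 (30 m³) → container 8 (remaining 20 m³)
C14 (33 m³) → container 9 (remaining 17 m³)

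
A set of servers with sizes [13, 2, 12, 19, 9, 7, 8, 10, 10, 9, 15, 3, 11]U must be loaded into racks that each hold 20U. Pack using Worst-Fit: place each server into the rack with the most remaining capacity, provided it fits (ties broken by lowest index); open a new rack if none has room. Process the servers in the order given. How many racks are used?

8

rack 1: place 13U, 7U left
rack 1: place 2U, 5U left
rack 2: place 12U, 8U left
rack 3: place 19U, 1U left
rack 4: place 9U, 11U left
rack 4: place 7U, 4U left
rack 2: place 8U, 0U left
rack 5: place 10U, 10U left
rack 5: place 10U, 0U left
rack 6: place 9U, 11U left
rack 7: place 15U, 5U left
rack 6: place 3U, 8U left
rack 8: place 11U, 9U left
Final racks: [13,2] [12,8] [19] [9,7] [10,10] [9,3] [15] [11].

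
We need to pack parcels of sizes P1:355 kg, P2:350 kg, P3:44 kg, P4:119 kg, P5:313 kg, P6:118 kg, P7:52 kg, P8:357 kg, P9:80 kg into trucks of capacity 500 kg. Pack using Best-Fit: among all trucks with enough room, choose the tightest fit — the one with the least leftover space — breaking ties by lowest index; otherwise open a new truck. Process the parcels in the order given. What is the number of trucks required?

Put P1 (355 kg) in truck 1; 145 kg remain.
Put P2 (350 kg) in truck 2; 150 kg remain.
Put P3 (44 kg) in truck 1; 101 kg remain.
Put P4 (119 kg) in truck 2; 31 kg remain.
Put P5 (313 kg) in truck 3; 187 kg remain.
Put P6 (118 kg) in truck 3; 69 kg remain.
Put P7 (52 kg) in truck 3; 17 kg remain.
Put P8 (357 kg) in truck 4; 143 kg remain.
Put P9 (80 kg) in truck 1; 21 kg remain.
Final trucks: [355,44,80] [350,119] [313,118,52] [357].

4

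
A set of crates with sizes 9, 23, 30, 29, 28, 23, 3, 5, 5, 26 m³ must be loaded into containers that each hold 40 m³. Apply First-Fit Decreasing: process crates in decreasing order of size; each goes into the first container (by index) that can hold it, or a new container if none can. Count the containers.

6

Sorted descending: 30, 29, 28, 26, 23, 23, 9, 5, 5, 3.
30 m³ → container 1 (remaining 10 m³)
29 m³ → container 2 (remaining 11 m³)
28 m³ → container 3 (remaining 12 m³)
26 m³ → container 4 (remaining 14 m³)
23 m³ → container 5 (remaining 17 m³)
23 m³ → container 6 (remaining 17 m³)
9 m³ → container 1 (remaining 1 m³)
5 m³ → container 2 (remaining 6 m³)
5 m³ → container 2 (remaining 1 m³)
3 m³ → container 3 (remaining 9 m³)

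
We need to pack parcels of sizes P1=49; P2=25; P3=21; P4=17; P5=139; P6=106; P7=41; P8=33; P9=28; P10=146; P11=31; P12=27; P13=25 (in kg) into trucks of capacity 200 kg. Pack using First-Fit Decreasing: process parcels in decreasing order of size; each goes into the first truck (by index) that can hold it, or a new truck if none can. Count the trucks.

4

Sorted descending: 146, 139, 106, 49, 41, 33, 31, 28, 27, 25, 25, 21, 17.
146 kg → truck 1 (remaining 54 kg)
139 kg → truck 2 (remaining 61 kg)
106 kg → truck 3 (remaining 94 kg)
49 kg → truck 1 (remaining 5 kg)
41 kg → truck 2 (remaining 20 kg)
33 kg → truck 3 (remaining 61 kg)
31 kg → truck 3 (remaining 30 kg)
28 kg → truck 3 (remaining 2 kg)
27 kg → truck 4 (remaining 173 kg)
25 kg → truck 4 (remaining 148 kg)
25 kg → truck 4 (remaining 123 kg)
21 kg → truck 4 (remaining 102 kg)
17 kg → truck 2 (remaining 3 kg)
Final trucks: [146,49] [139,41,17] [106,33,31,28] [27,25,25,21].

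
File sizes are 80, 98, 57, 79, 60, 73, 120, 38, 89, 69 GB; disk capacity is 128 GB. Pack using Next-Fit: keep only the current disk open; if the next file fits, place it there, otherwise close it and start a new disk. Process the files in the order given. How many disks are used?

Put 80 GB in disk 1; 48 GB remain.
Put 98 GB in disk 2; 30 GB remain.
Put 57 GB in disk 3; 71 GB remain.
Put 79 GB in disk 4; 49 GB remain.
Put 60 GB in disk 5; 68 GB remain.
Put 73 GB in disk 6; 55 GB remain.
Put 120 GB in disk 7; 8 GB remain.
Put 38 GB in disk 8; 90 GB remain.
Put 89 GB in disk 8; 1 GB remain.
Put 69 GB in disk 9; 59 GB remain.
Final disks: [80] [98] [57] [79] [60] [73] [120] [38,89] [69].

9 disks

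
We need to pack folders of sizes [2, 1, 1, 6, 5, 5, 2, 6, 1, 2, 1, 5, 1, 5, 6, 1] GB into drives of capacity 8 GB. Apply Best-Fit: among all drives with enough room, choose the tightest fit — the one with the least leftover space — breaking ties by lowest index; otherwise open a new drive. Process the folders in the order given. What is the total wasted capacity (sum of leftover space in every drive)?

14

2 GB → drive 1 (remaining 6 GB)
1 GB → drive 1 (remaining 5 GB)
1 GB → drive 1 (remaining 4 GB)
6 GB → drive 2 (remaining 2 GB)
5 GB → drive 3 (remaining 3 GB)
5 GB → drive 4 (remaining 3 GB)
2 GB → drive 2 (remaining 0 GB)
6 GB → drive 5 (remaining 2 GB)
1 GB → drive 5 (remaining 1 GB)
2 GB → drive 3 (remaining 1 GB)
1 GB → drive 3 (remaining 0 GB)
5 GB → drive 6 (remaining 3 GB)
1 GB → drive 5 (remaining 0 GB)
5 GB → drive 7 (remaining 3 GB)
6 GB → drive 8 (remaining 2 GB)
1 GB → drive 8 (remaining 1 GB)
8 drives × 8 GB = 64 GB; used 50 GB; unused 14 GB.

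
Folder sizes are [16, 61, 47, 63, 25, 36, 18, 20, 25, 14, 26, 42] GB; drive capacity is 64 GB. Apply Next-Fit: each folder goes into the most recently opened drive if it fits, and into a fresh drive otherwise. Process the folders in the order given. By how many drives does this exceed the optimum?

1

Next-Fit: [16] [61] [47] [63] [25,36] [18,20,25] [14,26] [42] → 8 drives.
Total size 393 GB; any packing needs at least ⌈393/64⌉ = 7 drives.
An optimal packing achieves that bound: [63] [61] [47,16] [42,20] [36,26] [25,25,14] [18] → 7 drives.
Excess: 8 − 7 = 1.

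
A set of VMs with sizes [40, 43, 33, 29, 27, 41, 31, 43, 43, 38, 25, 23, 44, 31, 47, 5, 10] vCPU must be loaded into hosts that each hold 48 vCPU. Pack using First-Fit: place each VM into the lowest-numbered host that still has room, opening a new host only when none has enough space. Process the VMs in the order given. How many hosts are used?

14 hosts

host 1: place 40 vCPU, 8 vCPU left
host 2: place 43 vCPU, 5 vCPU left
host 3: place 33 vCPU, 15 vCPU left
host 4: place 29 vCPU, 19 vCPU left
host 5: place 27 vCPU, 21 vCPU left
host 6: place 41 vCPU, 7 vCPU left
host 7: place 31 vCPU, 17 vCPU left
host 8: place 43 vCPU, 5 vCPU left
host 9: place 43 vCPU, 5 vCPU left
host 10: place 38 vCPU, 10 vCPU left
host 11: place 25 vCPU, 23 vCPU left
host 11: place 23 vCPU, 0 vCPU left
host 12: place 44 vCPU, 4 vCPU left
host 13: place 31 vCPU, 17 vCPU left
host 14: place 47 vCPU, 1 vCPU left
host 1: place 5 vCPU, 3 vCPU left
host 3: place 10 vCPU, 5 vCPU left
Final hosts: [40,5] [43] [33,10] [29] [27] [41] [31] [43] [43] [38] [25,23] [44] [31] [47].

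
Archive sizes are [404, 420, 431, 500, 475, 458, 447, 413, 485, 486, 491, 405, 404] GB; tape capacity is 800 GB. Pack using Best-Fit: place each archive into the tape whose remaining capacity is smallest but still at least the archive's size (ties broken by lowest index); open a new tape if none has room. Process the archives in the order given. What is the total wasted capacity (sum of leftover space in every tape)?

404 GB → tape 1 (remaining 396 GB)
420 GB → tape 2 (remaining 380 GB)
431 GB → tape 3 (remaining 369 GB)
500 GB → tape 4 (remaining 300 GB)
475 GB → tape 5 (remaining 325 GB)
458 GB → tape 6 (remaining 342 GB)
447 GB → tape 7 (remaining 353 GB)
413 GB → tape 8 (remaining 387 GB)
485 GB → tape 9 (remaining 315 GB)
486 GB → tape 10 (remaining 314 GB)
491 GB → tape 11 (remaining 309 GB)
405 GB → tape 12 (remaining 395 GB)
404 GB → tape 13 (remaining 396 GB)
13 tapes × 800 GB = 10400 GB; used 5819 GB; unused 4581 GB.

4581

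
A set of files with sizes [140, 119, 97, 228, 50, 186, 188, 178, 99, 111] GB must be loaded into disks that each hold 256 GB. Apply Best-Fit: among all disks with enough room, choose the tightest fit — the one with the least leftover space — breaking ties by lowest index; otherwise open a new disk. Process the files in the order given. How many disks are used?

140 GB → disk 1 (remaining 116 GB)
119 GB → disk 2 (remaining 137 GB)
97 GB → disk 1 (remaining 19 GB)
228 GB → disk 3 (remaining 28 GB)
50 GB → disk 2 (remaining 87 GB)
186 GB → disk 4 (remaining 70 GB)
188 GB → disk 5 (remaining 68 GB)
178 GB → disk 6 (remaining 78 GB)
99 GB → disk 7 (remaining 157 GB)
111 GB → disk 7 (remaining 46 GB)
Final disks: [140,97] [119,50] [228] [186] [188] [178] [99,111].

7 disks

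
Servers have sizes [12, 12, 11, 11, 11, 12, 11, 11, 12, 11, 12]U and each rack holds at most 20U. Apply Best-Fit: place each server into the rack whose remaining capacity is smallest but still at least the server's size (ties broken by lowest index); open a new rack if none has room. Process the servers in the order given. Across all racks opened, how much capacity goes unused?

rack 1: place 12U, 8U left
rack 2: place 12U, 8U left
rack 3: place 11U, 9U left
rack 4: place 11U, 9U left
rack 5: place 11U, 9U left
rack 6: place 12U, 8U left
rack 7: place 11U, 9U left
rack 8: place 11U, 9U left
rack 9: place 12U, 8U left
rack 10: place 11U, 9U left
rack 11: place 12U, 8U left
11 racks × 20U = 220U; used 126U; unused 94U.

94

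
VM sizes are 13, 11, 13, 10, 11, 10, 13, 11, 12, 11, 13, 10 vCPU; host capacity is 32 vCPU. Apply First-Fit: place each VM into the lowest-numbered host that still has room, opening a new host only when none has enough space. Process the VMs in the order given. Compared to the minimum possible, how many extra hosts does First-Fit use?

First-Fit: [13,11] [13,10] [11,10,11] [13,12] [11,13] [10] → 6 hosts.
Total size 138 vCPU; any packing needs at least ⌈138/32⌉ = 5 hosts.
An optimal packing achieves that bound: [13,13] [13,13] [12,11] [11,11,10] [11,10,10] → 5 hosts.
Excess: 6 − 5 = 1.

1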